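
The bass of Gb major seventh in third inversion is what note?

The seventh of Gb major seventh (Gb–Bb–Db–F) is F; that is the bass in third inversion.

F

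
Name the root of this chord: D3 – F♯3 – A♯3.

D, F#, A# are the tones of a D augmented triad (D–F#–A#), making D the root.

D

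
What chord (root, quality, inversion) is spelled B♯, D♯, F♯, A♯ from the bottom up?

Reducing to letter names: B#, D#, F#, A#. These stack in thirds as B#–D#–F#–A# — a B# half-diminished seventh chord.
B# is the root of B# half-diminished seventh; root in the bass means root position (figured bass 7).

B# half-diminished seventh, root position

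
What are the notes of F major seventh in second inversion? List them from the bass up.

The chord tones are F–A–C–E. With the fifth (C) lowest for second inversion: C, E, F, A.

C, E, F, A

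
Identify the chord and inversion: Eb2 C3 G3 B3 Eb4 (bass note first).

C minor-major seventh, first inversion

The pitch classes Eb, C, G, B arrange in thirds as C–Eb–G–B: a C minor-major seventh chord.
The lowest note is Eb, the third of the chord, so this is first inversion (figured bass 6/5).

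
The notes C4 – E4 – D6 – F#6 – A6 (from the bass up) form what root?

D

The distinct letter names are C, E, D, F#, A. Arranged as a stack of thirds they read D–F#–A–C–E, so D is the root (a D dominant ninth chord).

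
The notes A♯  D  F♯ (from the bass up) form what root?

Reordering A#, D, F# into stacked thirds gives D–F#–A#; the bottom of that stack, D, is the root.

D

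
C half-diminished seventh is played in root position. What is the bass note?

In root position the root is lowest. For C half-diminished seventh (C–Eb–Gb–Bb) that is C.

C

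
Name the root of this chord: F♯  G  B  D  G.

G

The distinct letter names are F#, G, B, D. Arranged as a stack of thirds they read G–B–D–F#, so G is the root (a G major seventh chord).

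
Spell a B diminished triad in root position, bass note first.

Spelling B diminished: B–D–F. In root position the root is bass, giving B, D, F from the bottom.

B, D, F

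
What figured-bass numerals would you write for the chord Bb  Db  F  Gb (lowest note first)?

The notes Bb, Db, F, Gb stack in thirds as Gb–Bb–Db–F — a Gb major seventh chord. The bass Bb is the third, so this is first inversion: figured 6/5.

6/5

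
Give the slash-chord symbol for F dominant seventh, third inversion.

F7/Eb

Third inversion of F dominant seventh has the seventh (Eb) in the bass. As a slash chord: F7/Eb.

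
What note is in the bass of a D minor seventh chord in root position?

In root position the root is lowest. For D minor seventh (D–F–A–C) that is D.

D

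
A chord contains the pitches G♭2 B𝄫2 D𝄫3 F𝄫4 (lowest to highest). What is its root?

The distinct letter names are Gb, Bbb, Dbb, Fbb. Arranged as a stack of thirds they read Gb–Bbb–Dbb–Fbb, so Gb is the root (a Gb diminished seventh chord).

Gb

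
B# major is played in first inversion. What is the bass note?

B# major is B#–D##–F##. First inversion places the third in the bass: D##.

D##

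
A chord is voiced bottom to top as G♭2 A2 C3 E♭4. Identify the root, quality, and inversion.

The distinct note names are Gb, A, C, Eb. Stacked in thirds they read A–C–Eb–Gb, which is a diminished seventh chord on A.
The lowest note is Gb, the seventh of the chord, so this is third inversion (figured bass 4/2).

A diminished seventh, third inversion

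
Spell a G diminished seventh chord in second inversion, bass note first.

The chord tones are G–Bb–Db–Fb. With the fifth (Db) lowest for second inversion: Db, Fb, G, Bb.

Db, Fb, G, Bb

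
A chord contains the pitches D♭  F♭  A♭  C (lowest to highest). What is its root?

Db, Fb, Ab, C are the tones of a Db minor-major seventh chord (Db–Fb–Ab–C), making Db the root.

Db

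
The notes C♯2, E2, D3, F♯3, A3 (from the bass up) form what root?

C#, E, D, F#, A are the tones of a D major ninth chord (D–F#–A–C#–E), making D the root.

D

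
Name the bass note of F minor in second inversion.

The fifth of F minor (F–Ab–C) is C; that is the bass in second inversion.

C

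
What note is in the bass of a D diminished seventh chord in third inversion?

Cb

In third inversion the seventh is lowest. For D diminished seventh (D–F–Ab–Cb) that is Cb.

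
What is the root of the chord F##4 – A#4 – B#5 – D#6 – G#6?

G#

The distinct letter names are F##, A#, B#, D#, G#. Arranged as a stack of thirds they read G#–B#–D#–F##–A#, so G# is the root (a G# major ninth chord).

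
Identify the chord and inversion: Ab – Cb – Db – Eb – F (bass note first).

Db dominant ninth, second inversion

The distinct note names are Ab, Cb, Db, Eb, F. Stacked in thirds they read Db–F–Ab–Cb–Eb, which is a dominant ninth chord on Db.
With the fifth (Ab) in the bass, the chord is in second inversion.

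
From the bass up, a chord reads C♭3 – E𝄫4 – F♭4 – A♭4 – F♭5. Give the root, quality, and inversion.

Reducing to letter names: Cb, Ebb, Fb, Ab. These stack in thirds as Fb–Ab–Cb–Ebb — an Fb dominant seventh chord.
The lowest note is Cb, the fifth of the chord, so this is second inversion (figured bass 4/3).

Fb dominant seventh, second inversion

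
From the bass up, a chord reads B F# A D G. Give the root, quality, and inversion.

The distinct note names are B, F#, A, D, G. Stacked in thirds they read G–B–D–F#–A, which is a major ninth chord on G.
B is the third of G major ninth; third in the bass means first inversion.

G major ninth, first inversion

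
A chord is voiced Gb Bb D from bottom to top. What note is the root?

Reordering Gb, Bb, D into stacked thirds gives Gb–Bb–D; the bottom of that stack, Gb, is the root.

Gb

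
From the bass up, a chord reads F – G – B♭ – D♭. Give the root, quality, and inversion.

G half-diminished seventh, third inversion

The pitch classes F, G, Bb, Db arrange in thirds as G–Bb–Db–F: a G half-diminished seventh chord.
With the seventh (F) in the bass, the chord is in third inversion (figured bass 4/2).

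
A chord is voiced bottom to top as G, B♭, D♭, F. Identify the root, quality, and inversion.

The pitch classes G, Bb, Db, F arrange in thirds as G–Bb–Db–F: a G half-diminished seventh chord.
The lowest note is G, the root of the chord, so this is root position (figured bass 7).

G half-diminished seventh, root position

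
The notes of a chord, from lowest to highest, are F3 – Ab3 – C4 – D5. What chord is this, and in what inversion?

The pitch classes F, Ab, C, D arrange in thirds as D–F–Ab–C: a D half-diminished seventh chord.
The lowest note is F, the third of the chord, so this is first inversion (figured bass 6/5).

D half-diminished seventh, first inversion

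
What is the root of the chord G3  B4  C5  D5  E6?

Reordering G, B, C, D, E into stacked thirds gives C–E–G–B–D; the bottom of that stack, C, is the root.

C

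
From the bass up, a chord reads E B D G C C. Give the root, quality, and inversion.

The pitch classes E, B, D, G, C arrange in thirds as C–E–G–B–D: a C major ninth chord.
E is the third of C major ninth; third in the bass means first inversion.

C major ninth, first inversion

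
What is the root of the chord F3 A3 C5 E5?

Reordering F, A, C, E into stacked thirds gives F–A–C–E; the bottom of that stack, F, is the root.

F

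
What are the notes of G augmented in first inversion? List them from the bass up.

B, D#, G

G augmented is G–B–D#. First inversion puts the third (B) in the bass, with the remaining tones above: B, D#, G.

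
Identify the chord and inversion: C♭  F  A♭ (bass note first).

Reducing to letter names: Cb, F, Ab. These stack in thirds as F–Ab–Cb — an F diminished triad.
Cb is the fifth of F diminished; fifth in the bass means second inversion (figured bass 6/4).

F diminished, second inversion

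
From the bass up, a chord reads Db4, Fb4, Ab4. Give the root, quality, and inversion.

Reducing to letter names: Db, Fb, Ab. These stack in thirds as Db–Fb–Ab — a Db minor triad.
Db is the root of Db minor; root in the bass means root position (figured bass 5/3).

Db minor, root position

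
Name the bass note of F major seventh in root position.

The root of F major seventh (F–A–C–E) is F; that is the bass in root position.

F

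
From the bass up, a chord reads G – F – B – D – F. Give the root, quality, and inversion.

The distinct note names are G, F, B, D. Stacked in thirds they read G–B–D–F, which is a dominant seventh chord on G.
G is the root of G dominant seventh; root in the bass means root position (figured bass 7).

G dominant seventh, root position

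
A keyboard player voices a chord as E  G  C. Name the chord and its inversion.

C major, first inversion

The distinct note names are E, G, C. Stacked in thirds they read C–E–G, which is a major triad on C.
The lowest note is E, the third of the chord, so this is first inversion (figured bass 6).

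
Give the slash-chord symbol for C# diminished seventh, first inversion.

C#dim7/E

First inversion of C# diminished seventh has the third (E) in the bass. As a slash chord: C#dim7/E.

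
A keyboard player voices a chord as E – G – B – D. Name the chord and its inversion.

The distinct note names are E, G, B, D. Stacked in thirds they read E–G–B–D, which is a minor seventh chord on E.
With the root (E) in the bass, the chord is in root position (figured bass 7).

E minor seventh, root position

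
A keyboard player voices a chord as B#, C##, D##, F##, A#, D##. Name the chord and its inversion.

The pitch classes B#, C##, D##, F##, A# arrange in thirds as B#–D##–F##–A#–C##: a B# dominant ninth chord.
With the root (B#) in the bass, the chord is in root position.

B# dominant ninth, root position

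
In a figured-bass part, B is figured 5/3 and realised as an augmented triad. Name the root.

The figures 5/3 mean the root of the chord is in the bass. If B is the root of an augmented triad, the root is B (chord tones B–D#–F##).

B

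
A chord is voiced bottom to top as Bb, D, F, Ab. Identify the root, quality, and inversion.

Bb dominant seventh, root position

The distinct note names are Bb, D, F, Ab. Stacked in thirds they read Bb–D–F–Ab, which is a dominant seventh chord on Bb.
Bb is the root of Bb dominant seventh; root in the bass means root position (figured bass 7).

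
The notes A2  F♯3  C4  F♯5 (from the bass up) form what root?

F#

The distinct letter names are A, F#, C. Arranged as a stack of thirds they read F#–A–C, so F# is the root (an F# diminished triad).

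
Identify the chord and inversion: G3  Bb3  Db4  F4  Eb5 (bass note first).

The distinct note names are G, Bb, Db, F, Eb. Stacked in thirds they read Eb–G–Bb–Db–F, which is a dominant ninth chord on Eb.
G is the third of Eb dominant ninth; third in the bass means first inversion.

Eb dominant ninth, first inversion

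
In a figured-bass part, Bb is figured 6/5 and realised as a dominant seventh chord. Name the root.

Gb

The figures 6/5 mean the third of the chord is in the bass. If Bb is the third of a dominant seventh chord, the root is Gb (chord tones Gb–Bb–Db–Fb).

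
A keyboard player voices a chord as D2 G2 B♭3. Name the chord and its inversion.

The distinct note names are D, G, Bb. Stacked in thirds they read G–Bb–D, which is a minor triad on G.
The lowest note is D, the fifth of the chord, so this is second inversion (figured bass 6/4).

G minor, second inversion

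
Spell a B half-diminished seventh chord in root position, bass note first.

B, D, F, A

Spelling B half-diminished seventh: B–D–F–A. In root position the root is bass, giving B, D, F, A from the bottom.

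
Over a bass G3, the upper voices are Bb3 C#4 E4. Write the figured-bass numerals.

The notes G, Bb, C#, E stack in thirds as C#–E–G–Bb — a C# diminished seventh chord. The bass G is the fifth, so this is second inversion: figured 4/3.

4/3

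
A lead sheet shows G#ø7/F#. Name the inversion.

G#ø7/F# means G# half-diminished seventh with F# in the bass. F# is the seventh of G# half-diminished seventh (G#–B–D–F#), so this is third inversion.

third inversion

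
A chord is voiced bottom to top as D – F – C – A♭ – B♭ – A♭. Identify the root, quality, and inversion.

The distinct note names are D, F, C, Ab, Bb. Stacked in thirds they read Bb–D–F–Ab–C, which is a dominant ninth chord on Bb.
D is the third of Bb dominant ninth; third in the bass means first inversion.

Bb dominant ninth, first inversion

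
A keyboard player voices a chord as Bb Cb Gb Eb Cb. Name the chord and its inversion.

The pitch classes Bb, Cb, Gb, Eb arrange in thirds as Cb–Eb–Gb–Bb: a Cb major seventh chord.
Bb is the seventh of Cb major seventh; seventh in the bass means third inversion (figured bass 4/2).

Cb major seventh, third inversion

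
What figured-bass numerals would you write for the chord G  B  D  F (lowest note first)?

The notes G, B, D, F stack in thirds as G–B–D–F — a G dominant seventh chord. The bass G is the root, so this is root position: figured 7.

7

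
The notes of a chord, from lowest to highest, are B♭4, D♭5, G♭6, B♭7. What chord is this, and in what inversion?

Gb major, first inversion

The pitch classes Bb, Db, Gb arrange in thirds as Gb–Bb–Db: a Gb major triad.
With the third (Bb) in the bass, the chord is in first inversion (figured bass 6).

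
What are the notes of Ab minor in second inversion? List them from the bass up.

Spelling Ab minor: Ab–Cb–Eb. In second inversion the fifth is bass, giving Eb, Ab, Cb from the bottom.

Eb, Ab, Cb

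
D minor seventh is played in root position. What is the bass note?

D minor seventh is D–F–A–C. Root position places the root in the bass: D.

D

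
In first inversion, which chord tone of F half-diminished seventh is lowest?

In first inversion the third is lowest. For F half-diminished seventh (F–Ab–Cb–Eb) that is Ab.

Ab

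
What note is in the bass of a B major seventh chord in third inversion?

B major seventh is B–D#–F#–A#. Third inversion places the seventh in the bass: A#.

A#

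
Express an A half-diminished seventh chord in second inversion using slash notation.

Aø7/Eb

Second inversion of A half-diminished seventh has the fifth (Eb) in the bass. As a slash chord: Aø7/Eb.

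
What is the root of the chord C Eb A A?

A

The distinct letter names are C, Eb, A. Arranged as a stack of thirds they read A–C–Eb, so A is the root (an A diminished triad).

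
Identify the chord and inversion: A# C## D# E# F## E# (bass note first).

D# major ninth, second inversion

The pitch classes A#, C##, D#, E#, F## arrange in thirds as D#–F##–A#–C##–E#: a D# major ninth chord.
The lowest note is A#, the fifth of the chord, so this is second inversion.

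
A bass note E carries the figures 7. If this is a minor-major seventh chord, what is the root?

The figures 7 mean the root of the chord is in the bass. If E is the root of a minor-major seventh chord, the root is E (chord tones E–G–B–D#).

E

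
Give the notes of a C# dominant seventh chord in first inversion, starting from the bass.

E#, G#, B, C#

The chord tones are C#–E#–G#–B. With the third (E#) lowest for first inversion: E#, G#, B, C#.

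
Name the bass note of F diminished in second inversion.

In second inversion the fifth is lowest. For F diminished (F–Ab–Cb) that is Cb.

Cb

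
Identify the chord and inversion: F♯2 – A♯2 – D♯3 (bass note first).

Reducing to letter names: F#, A#, D#. These stack in thirds as D#–F#–A# — a D# minor triad.
F# is the third of D# minor; third in the bass means first inversion (figured bass 6).

D# minor, first inversion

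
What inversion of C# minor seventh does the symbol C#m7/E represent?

first inversion

C#m7/E means C# minor seventh with E in the bass. E is the third of C# minor seventh (C#–E–G#–B), so this is first inversion.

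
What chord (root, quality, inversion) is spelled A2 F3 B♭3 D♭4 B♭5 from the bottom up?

The distinct note names are A, F, Bb, Db. Stacked in thirds they read Bb–Db–F–A, which is a minor-major seventh chord on Bb.
The lowest note is A, the seventh of the chord, so this is third inversion (figured bass 4/2).

Bb minor-major seventh, third inversion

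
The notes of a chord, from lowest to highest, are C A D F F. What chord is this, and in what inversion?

D minor seventh, third inversion

Reducing to letter names: C, A, D, F. These stack in thirds as D–F–A–C — a D minor seventh chord.
C is the seventh of D minor seventh; seventh in the bass means third inversion (figured bass 4/2).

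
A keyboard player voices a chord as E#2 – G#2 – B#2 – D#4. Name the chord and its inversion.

E# minor seventh, root position

Reducing to letter names: E#, G#, B#, D#. These stack in thirds as E#–G#–B#–D# — an E# minor seventh chord.
The lowest note is E#, the root of the chord, so this is root position (figured bass 7).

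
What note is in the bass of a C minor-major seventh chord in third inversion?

In third inversion the seventh is lowest. For C minor-major seventh (C–Eb–G–B) that is B.

B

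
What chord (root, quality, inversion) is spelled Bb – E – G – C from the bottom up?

Reducing to letter names: Bb, E, G, C. These stack in thirds as C–E–G–Bb — a C dominant seventh chord.
Bb is the seventh of C dominant seventh; seventh in the bass means third inversion (figured bass 4/2).

C dominant seventh, third inversion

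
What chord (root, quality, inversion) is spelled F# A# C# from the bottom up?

The pitch classes F#, A#, C# arrange in thirds as F#–A#–C#: an F# major triad.
With the root (F#) in the bass, the chord is in root position (figured bass 5/3).

F# major, root position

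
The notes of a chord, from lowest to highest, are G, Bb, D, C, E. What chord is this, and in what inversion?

C dominant ninth, second inversion

The distinct note names are G, Bb, D, C, E. Stacked in thirds they read C–E–G–Bb–D, which is a dominant ninth chord on C.
With the fifth (G) in the bass, the chord is in second inversion.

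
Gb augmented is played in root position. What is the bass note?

Gb augmented is Gb–Bb–D. Root position places the root in the bass: Gb.

Gb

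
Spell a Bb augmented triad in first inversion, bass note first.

Spelling Bb augmented: Bb–D–F#. In first inversion the third is bass, giving D, F#, Bb from the bottom.

D, F#, Bb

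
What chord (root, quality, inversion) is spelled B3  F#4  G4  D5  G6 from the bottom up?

Reducing to letter names: B, F#, G, D. These stack in thirds as G–B–D–F# — a G major seventh chord.
The lowest note is B, the third of the chord, so this is first inversion (figured bass 6/5).

G major seventh, first inversion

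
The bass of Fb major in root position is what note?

Fb

Fb major is Fb–Ab–Cb. Root position places the root in the bass: Fb.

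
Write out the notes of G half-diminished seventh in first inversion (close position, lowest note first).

Bb, Db, F, G

The chord tones are G–Bb–Db–F. With the third (Bb) lowest for first inversion: Bb, Db, F, G.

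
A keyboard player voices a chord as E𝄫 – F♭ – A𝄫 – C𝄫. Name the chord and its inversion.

The distinct note names are Ebb, Fb, Abb, Cbb. Stacked in thirds they read Fb–Abb–Cbb–Ebb, which is a half-diminished seventh chord on Fb.
The lowest note is Ebb, the seventh of the chord, so this is third inversion (figured bass 4/2).

Fb half-diminished seventh, third inversion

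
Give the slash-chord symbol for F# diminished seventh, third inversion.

F#dim7/Eb

Third inversion of F# diminished seventh has the seventh (Eb) in the bass. As a slash chord: F#dim7/Eb.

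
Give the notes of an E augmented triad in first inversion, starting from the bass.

G#, B#, E

The chord tones are E–G#–B#. With the third (G#) lowest for first inversion: G#, B#, E.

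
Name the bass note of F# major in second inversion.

In second inversion the fifth is lowest. For F# major (F#–A#–C#) that is C#.

C#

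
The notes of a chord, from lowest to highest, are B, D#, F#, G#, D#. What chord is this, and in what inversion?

G# minor seventh, first inversion

The pitch classes B, D#, F#, G# arrange in thirds as G#–B–D#–F#: a G# minor seventh chord.
The lowest note is B, the third of the chord, so this is first inversion (figured bass 6/5).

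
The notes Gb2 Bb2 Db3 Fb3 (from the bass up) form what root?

Gb

Reordering Gb, Bb, Db, Fb into stacked thirds gives Gb–Bb–Db–Fb; the bottom of that stack, Gb, is the root.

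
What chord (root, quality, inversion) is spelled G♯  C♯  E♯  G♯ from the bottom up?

C# major, second inversion

The distinct note names are G#, C#, E#. Stacked in thirds they read C#–E#–G#, which is a major triad on C#.
The lowest note is G#, the fifth of the chord, so this is second inversion (figured bass 6/4).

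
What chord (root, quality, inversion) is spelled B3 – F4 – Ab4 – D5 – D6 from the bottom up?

Reducing to letter names: B, F, Ab, D. These stack in thirds as B–D–F–Ab — a B diminished seventh chord.
The lowest note is B, the root of the chord, so this is root position (figured bass 7).

B diminished seventh, root position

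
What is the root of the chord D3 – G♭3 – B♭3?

Gb

Reordering D, Gb, Bb into stacked thirds gives Gb–Bb–D; the bottom of that stack, Gb, is the root.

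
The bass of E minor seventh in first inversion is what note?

E minor seventh is E–G–B–D. First inversion places the third in the bass: G.

G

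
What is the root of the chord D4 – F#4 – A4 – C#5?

D

D, F#, A, C# are the tones of a D major seventh chord (D–F#–A–C#), making D the root.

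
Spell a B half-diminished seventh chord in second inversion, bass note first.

The chord tones are B–D–F–A. With the fifth (F) lowest for second inversion: F, A, B, D.

F, A, B, D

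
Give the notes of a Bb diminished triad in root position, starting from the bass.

Bb, Db, Fb

The chord tones are Bb–Db–Fb. With the root (Bb) lowest for root position: Bb, Db, Fb.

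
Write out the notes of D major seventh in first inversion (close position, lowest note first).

Spelling D major seventh: D–F#–A–C#. In first inversion the third is bass, giving F#, A, C#, D from the bottom.

F#, A, C#, D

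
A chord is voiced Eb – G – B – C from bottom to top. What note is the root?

The distinct letter names are Eb, G, B, C. Arranged as a stack of thirds they read C–Eb–G–B, so C is the root (a C minor-major seventh chord).

C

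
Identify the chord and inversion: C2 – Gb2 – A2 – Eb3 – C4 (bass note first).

A diminished seventh, first inversion

The distinct note names are C, Gb, A, Eb. Stacked in thirds they read A–C–Eb–Gb, which is a diminished seventh chord on A.
The lowest note is C, the third of the chord, so this is first inversion (figured bass 6/5).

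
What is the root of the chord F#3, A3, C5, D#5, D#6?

D#

F#, A, C, D# are the tones of a D# diminished seventh chord (D#–F#–A–C), making D# the root.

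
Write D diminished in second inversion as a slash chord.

Ddim/Ab

Second inversion of D diminished has the fifth (Ab) in the bass. As a slash chord: Ddim/Ab.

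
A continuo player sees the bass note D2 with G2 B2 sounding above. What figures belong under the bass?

6/4

The notes D, G, B stack in thirds as G–B–D — a G major triad. The bass D is the fifth, so this is second inversion: figured 6/4.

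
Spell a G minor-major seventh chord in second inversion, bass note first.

D, F#, G, Bb

G minor-major seventh is G–Bb–D–F#. Second inversion puts the fifth (D) in the bass, with the remaining tones above: D, F#, G, Bb.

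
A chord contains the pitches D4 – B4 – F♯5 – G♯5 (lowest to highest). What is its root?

G#

D, B, F#, G# are the tones of a G# half-diminished seventh chord (G#–B–D–F#), making G# the root.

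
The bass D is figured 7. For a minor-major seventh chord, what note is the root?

D

The figures 7 mean the root of the chord is in the bass. If D is the root of a minor-major seventh chord, the root is D (chord tones D–F–A–C#).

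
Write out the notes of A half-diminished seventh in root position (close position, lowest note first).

A, C, Eb, G

A half-diminished seventh is A–C–Eb–G. Root position puts the root (A) in the bass, with the remaining tones above: A, C, Eb, G.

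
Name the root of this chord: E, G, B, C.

C

Reordering E, G, B, C into stacked thirds gives C–E–G–B; the bottom of that stack, C, is the root.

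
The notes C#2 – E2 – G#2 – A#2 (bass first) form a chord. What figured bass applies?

6/5

The notes C#, E, G#, A# stack in thirds as A#–C#–E–G# — an A# half-diminished seventh chord. The bass C# is the third, so this is first inversion: figured 6/5.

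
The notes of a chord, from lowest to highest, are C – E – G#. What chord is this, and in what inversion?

Reducing to letter names: C, E, G#. These stack in thirds as C–E–G# — a C augmented triad.
The lowest note is C, the root of the chord, so this is root position (figured bass 5/3).

C augmented, root position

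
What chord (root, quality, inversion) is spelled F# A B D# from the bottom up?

B dominant seventh, second inversion

Reducing to letter names: F#, A, B, D#. These stack in thirds as B–D#–F#–A — a B dominant seventh chord.
F# is the fifth of B dominant seventh; fifth in the bass means second inversion (figured bass 4/3).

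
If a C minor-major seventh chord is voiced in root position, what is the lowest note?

C

The root of C minor-major seventh (C–Eb–G–B) is C; that is the bass in root position.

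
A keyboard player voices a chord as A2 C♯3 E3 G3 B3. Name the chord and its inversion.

Reducing to letter names: A, C#, E, G, B. These stack in thirds as A–C#–E–G–B — an A dominant ninth chord.
A is the root of A dominant ninth; root in the bass means root position.

A dominant ninth, root position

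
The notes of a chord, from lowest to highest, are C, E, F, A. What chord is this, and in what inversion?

Reducing to letter names: C, E, F, A. These stack in thirds as F–A–C–E — an F major seventh chord.
The lowest note is C, the fifth of the chord, so this is second inversion (figured bass 4/3).

F major seventh, second inversion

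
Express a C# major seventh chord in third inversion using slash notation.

C#maj7/B#

Third inversion of C# major seventh has the seventh (B#) in the bass. As a slash chord: C#maj7/B#.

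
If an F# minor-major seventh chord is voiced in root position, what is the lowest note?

F#

F# minor-major seventh is F#–A–C#–E#. Root position places the root in the bass: F#.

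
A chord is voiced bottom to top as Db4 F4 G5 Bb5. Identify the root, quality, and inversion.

G half-diminished seventh, second inversion

The pitch classes Db, F, G, Bb arrange in thirds as G–Bb–Db–F: a G half-diminished seventh chord.
With the fifth (Db) in the bass, the chord is in second inversion (figured bass 4/3).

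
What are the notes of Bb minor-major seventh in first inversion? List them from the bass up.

Db, F, A, Bb

Spelling Bb minor-major seventh: Bb–Db–F–A. In first inversion the third is bass, giving Db, F, A, Bb from the bottom.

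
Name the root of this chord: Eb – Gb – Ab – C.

The distinct letter names are Eb, Gb, Ab, C. Arranged as a stack of thirds they read Ab–C–Eb–Gb, so Ab is the root (an Ab dominant seventh chord).

Ab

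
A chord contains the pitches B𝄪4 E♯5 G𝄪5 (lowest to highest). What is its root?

E#

B##, E#, G## are the tones of an E# augmented triad (E#–G##–B##), making E# the root.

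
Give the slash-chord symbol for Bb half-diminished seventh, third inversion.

Bbø7/Ab

Third inversion of Bb half-diminished seventh has the seventh (Ab) in the bass. As a slash chord: Bbø7/Ab.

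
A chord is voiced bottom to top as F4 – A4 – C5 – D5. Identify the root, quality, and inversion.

D minor seventh, first inversion

The pitch classes F, A, C, D arrange in thirds as D–F–A–C: a D minor seventh chord.
With the third (F) in the bass, the chord is in first inversion (figured bass 6/5).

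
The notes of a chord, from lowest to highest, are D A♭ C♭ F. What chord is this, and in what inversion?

D diminished seventh, root position

The pitch classes D, Ab, Cb, F arrange in thirds as D–F–Ab–Cb: a D diminished seventh chord.
The lowest note is D, the root of the chord, so this is root position (figured bass 7).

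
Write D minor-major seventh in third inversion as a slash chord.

Third inversion of D minor-major seventh has the seventh (C#) in the bass. As a slash chord: Dm(maj7)/C#.

Dm(maj7)/C#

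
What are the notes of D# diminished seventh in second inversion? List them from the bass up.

D# diminished seventh is D#–F#–A–C. Second inversion puts the fifth (A) in the bass, with the remaining tones above: A, C, D#, F#.

A, C, D#, F#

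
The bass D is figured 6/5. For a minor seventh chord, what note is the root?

B

The figures 6/5 mean the third of the chord is in the bass. If D is the third of a minor seventh chord, the root is B (chord tones B–D–F#–A).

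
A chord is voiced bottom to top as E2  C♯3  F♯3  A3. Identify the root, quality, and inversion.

F# minor seventh, third inversion

The distinct note names are E, C#, F#, A. Stacked in thirds they read F#–A–C#–E, which is a minor seventh chord on F#.
E is the seventh of F# minor seventh; seventh in the bass means third inversion (figured bass 4/2).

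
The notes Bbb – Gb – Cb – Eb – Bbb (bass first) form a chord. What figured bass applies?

4/2

The notes Bbb, Gb, Cb, Eb stack in thirds as Cb–Eb–Gb–Bbb — a Cb dominant seventh chord. The bass Bbb is the seventh, so this is third inversion: figured 4/2.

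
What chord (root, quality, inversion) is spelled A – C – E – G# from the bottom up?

Reducing to letter names: A, C, E, G#. These stack in thirds as A–C–E–G# — an A minor-major seventh chord.
The lowest note is A, the root of the chord, so this is root position (figured bass 7).

A minor-major seventh, root position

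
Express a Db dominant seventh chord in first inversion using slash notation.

Db7/F

First inversion of Db dominant seventh has the third (F) in the bass. As a slash chord: Db7/F.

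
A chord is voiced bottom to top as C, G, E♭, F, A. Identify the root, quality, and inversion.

F dominant ninth, second inversion

The distinct note names are C, G, Eb, F, A. Stacked in thirds they read F–A–C–Eb–G, which is a dominant ninth chord on F.
With the fifth (C) in the bass, the chord is in second inversion.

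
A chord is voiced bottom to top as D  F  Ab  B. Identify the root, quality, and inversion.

The distinct note names are D, F, Ab, B. Stacked in thirds they read B–D–F–Ab, which is a diminished seventh chord on B.
D is the third of B diminished seventh; third in the bass means first inversion (figured bass 6/5).

B diminished seventh, first inversion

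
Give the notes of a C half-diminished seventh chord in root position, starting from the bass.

C, Eb, Gb, Bb

Spelling C half-diminished seventh: C–Eb–Gb–Bb. In root position the root is bass, giving C, Eb, Gb, Bb from the bottom.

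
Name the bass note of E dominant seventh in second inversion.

B

The fifth of E dominant seventh (E–G#–B–D) is B; that is the bass in second inversion.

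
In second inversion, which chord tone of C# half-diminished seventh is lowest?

The fifth of C# half-diminished seventh (C#–E–G–B) is G; that is the bass in second inversion.

G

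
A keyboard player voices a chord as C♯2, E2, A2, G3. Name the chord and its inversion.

Reducing to letter names: C#, E, A, G. These stack in thirds as A–C#–E–G — an A dominant seventh chord.
The lowest note is C#, the third of the chord, so this is first inversion (figured bass 6/5).

A dominant seventh, first inversion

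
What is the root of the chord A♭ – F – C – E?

F

Reordering Ab, F, C, E into stacked thirds gives F–Ab–C–E; the bottom of that stack, F, is the root.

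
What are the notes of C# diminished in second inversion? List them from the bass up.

Spelling C# diminished: C#–E–G. In second inversion the fifth is bass, giving G, C#, E from the bottom.

G, C#, E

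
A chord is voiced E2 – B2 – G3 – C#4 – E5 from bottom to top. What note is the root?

E, B, G, C# are the tones of a C# half-diminished seventh chord (C#–E–G–B), making C# the root.

C#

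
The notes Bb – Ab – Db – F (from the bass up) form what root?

Bb

Bb, Ab, Db, F are the tones of a Bb minor seventh chord (Bb–Db–F–Ab), making Bb the root.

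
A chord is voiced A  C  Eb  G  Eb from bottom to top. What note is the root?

A

Reordering A, C, Eb, G into stacked thirds gives A–C–Eb–G; the bottom of that stack, A, is the root.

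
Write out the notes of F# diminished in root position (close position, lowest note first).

F# diminished is F#–A–C. Root position puts the root (F#) in the bass, with the remaining tones above: F#, A, C.

F#, A, C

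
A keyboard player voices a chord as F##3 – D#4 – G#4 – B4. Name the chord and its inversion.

The pitch classes F##, D#, G#, B arrange in thirds as G#–B–D#–F##: a G# minor-major seventh chord.
The lowest note is F##, the seventh of the chord, so this is third inversion (figured bass 4/2).

G# minor-major seventh, third inversion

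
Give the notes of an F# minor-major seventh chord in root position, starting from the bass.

F# minor-major seventh is F#–A–C#–E#. Root position puts the root (F#) in the bass, with the remaining tones above: F#, A, C#, E#.

F#, A, C#, E#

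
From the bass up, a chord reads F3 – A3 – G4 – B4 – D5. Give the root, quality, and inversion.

The distinct note names are F, A, G, B, D. Stacked in thirds they read G–B–D–F–A, which is a dominant ninth chord on G.
F is the seventh of G dominant ninth; seventh in the bass means third inversion.

G dominant ninth, third inversion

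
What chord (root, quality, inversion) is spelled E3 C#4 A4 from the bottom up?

Reducing to letter names: E, C#, A. These stack in thirds as A–C#–E — an A major triad.
With the fifth (E) in the bass, the chord is in second inversion (figured bass 6/4).

A major, second inversion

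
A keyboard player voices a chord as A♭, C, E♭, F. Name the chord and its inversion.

F minor seventh, first inversion

The pitch classes Ab, C, Eb, F arrange in thirds as F–Ab–C–Eb: an F minor seventh chord.
The lowest note is Ab, the third of the chord, so this is first inversion (figured bass 6/5).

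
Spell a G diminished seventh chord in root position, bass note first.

Spelling G diminished seventh: G–Bb–Db–Fb. In root position the root is bass, giving G, Bb, Db, Fb from the bottom.

G, Bb, Db, Fb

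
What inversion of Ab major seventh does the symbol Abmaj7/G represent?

third inversion

Abmaj7/G means Ab major seventh with G in the bass. G is the seventh of Ab major seventh (Ab–C–Eb–G), so this is third inversion.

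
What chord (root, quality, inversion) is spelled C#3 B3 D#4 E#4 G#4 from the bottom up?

The pitch classes C#, B, D#, E#, G# arrange in thirds as C#–E#–G#–B–D#: a C# dominant ninth chord.
C# is the root of C# dominant ninth; root in the bass means root position.

C# dominant ninth, root position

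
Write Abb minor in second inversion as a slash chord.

Second inversion of Abb minor has the fifth (Ebb) in the bass. As a slash chord: Abbm/Ebb.

Abbm/Ebb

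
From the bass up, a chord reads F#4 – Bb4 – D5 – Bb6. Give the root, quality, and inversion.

The pitch classes F#, Bb, D arrange in thirds as Bb–D–F#: a Bb augmented triad.
F# is the fifth of Bb augmented; fifth in the bass means second inversion (figured bass 6/4).

Bb augmented, second inversion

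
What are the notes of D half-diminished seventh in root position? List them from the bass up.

Spelling D half-diminished seventh: D–F–Ab–C. In root position the root is bass, giving D, F, Ab, C from the bottom.

D, F, Ab, C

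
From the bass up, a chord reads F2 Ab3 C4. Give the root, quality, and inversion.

F minor, root position

Reducing to letter names: F, Ab, C. These stack in thirds as F–Ab–C — an F minor triad.
F is the root of F minor; root in the bass means root position (figured bass 5/3).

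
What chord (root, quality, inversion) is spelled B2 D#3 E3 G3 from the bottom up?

The pitch classes B, D#, E, G arrange in thirds as E–G–B–D#: an E minor-major seventh chord.
With the fifth (B) in the bass, the chord is in second inversion (figured bass 4/3).

E minor-major seventh, second inversion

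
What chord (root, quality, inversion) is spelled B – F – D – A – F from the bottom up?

Reducing to letter names: B, F, D, A. These stack in thirds as B–D–F–A — a B half-diminished seventh chord.
The lowest note is B, the root of the chord, so this is root position (figured bass 7).

B half-diminished seventh, root position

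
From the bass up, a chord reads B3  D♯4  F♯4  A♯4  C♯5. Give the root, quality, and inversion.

Reducing to letter names: B, D#, F#, A#, C#. These stack in thirds as B–D#–F#–A#–C# — a B major ninth chord.
With the root (B) in the bass, the chord is in root position.

B major ninth, root position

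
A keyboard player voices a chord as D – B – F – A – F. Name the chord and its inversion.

The distinct note names are D, B, F, A. Stacked in thirds they read B–D–F–A, which is a half-diminished seventh chord on B.
D is the third of B half-diminished seventh; third in the bass means first inversion (figured bass 6/5).

B half-diminished seventh, first inversion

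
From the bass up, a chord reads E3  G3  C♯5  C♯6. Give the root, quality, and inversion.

The pitch classes E, G, C# arrange in thirds as C#–E–G: a C# diminished triad.
With the third (E) in the bass, the chord is in first inversion (figured bass 6).

C# diminished, first inversion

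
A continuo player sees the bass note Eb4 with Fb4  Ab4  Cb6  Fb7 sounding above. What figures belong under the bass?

The notes Eb, Fb, Ab, Cb stack in thirds as Fb–Ab–Cb–Eb — an Fb major seventh chord. The bass Eb is the seventh, so this is third inversion: figured 4/2.

4/2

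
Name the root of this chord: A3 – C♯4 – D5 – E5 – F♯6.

D

The distinct letter names are A, C#, D, E, F#. Arranged as a stack of thirds they read D–F#–A–C#–E, so D is the root (a D major ninth chord).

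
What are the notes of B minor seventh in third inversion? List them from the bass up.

B minor seventh is B–D–F#–A. Third inversion puts the seventh (A) in the bass, with the remaining tones above: A, B, D, F#.

A, B, D, F#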